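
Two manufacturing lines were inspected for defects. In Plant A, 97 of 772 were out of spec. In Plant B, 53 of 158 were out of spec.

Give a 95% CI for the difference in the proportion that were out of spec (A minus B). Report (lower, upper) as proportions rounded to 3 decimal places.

(-0.287, -0.133)

First, p̂₁ = 97/772 = 0.1256; p̂₂ = 53/158 = 0.3354.
The two standard errors are √(0.1256×0.8744/772) = 0.01193 and √(0.3354×0.6646/158) = 0.03756.
Because the samples are independent, SE_diff = √(0.01193² + 0.03756²) = 0.03941.
Using z* = 1.960 for 95%, ME = 1.960 × 0.03941 = 0.07724.
p̂₁ − p̂₂ = -0.2098; interval -0.2098 ± 0.07724 gives (-0.287, -0.133).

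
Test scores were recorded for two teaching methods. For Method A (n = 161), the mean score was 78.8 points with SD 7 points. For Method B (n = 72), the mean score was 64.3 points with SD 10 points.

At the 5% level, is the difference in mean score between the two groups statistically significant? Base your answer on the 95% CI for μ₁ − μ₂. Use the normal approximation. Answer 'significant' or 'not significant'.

significant

Standard errors of each mean: 7/√161 = 0.5517 and 10/√72 = 1.1785.
SE(x̄₁ − x̄₂) = √(0.5517² + 1.1785²) = 1.3012 for independent samples with unequal variances.
With z* = 1.960, the margin is 1.960 × 1.3012 = 2.5504.
x̄₁ − x̄₂ = 78.8 − 64.3 = 14.5000; the interval is 14.5000 ± 2.5504 = (11.9496, 17.0504).
The interval (11.9496, 17.0504) does not contain 0, so the difference is significant.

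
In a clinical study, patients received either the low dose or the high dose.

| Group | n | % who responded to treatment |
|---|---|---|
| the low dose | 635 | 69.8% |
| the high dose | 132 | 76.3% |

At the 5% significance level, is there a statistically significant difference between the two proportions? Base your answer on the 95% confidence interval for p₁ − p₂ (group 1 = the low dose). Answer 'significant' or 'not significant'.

not significant

The two standard errors are √(0.6980×0.3020/635) = 0.01822 and √(0.7630×0.2370/132) = 0.03701.
Because the samples are independent, SE_diff = √(0.01822² + 0.03701²) = 0.04125.
Using z* = 1.960 for 95%, ME = 1.960 × 0.04125 = 0.08085.
p̂₁ − p̂₂ = -0.0650; interval -0.0650 ± 0.08085 gives (-0.14585, 0.01585).
The interval (-0.14585, 0.01585) contains 0, so the difference is not significant.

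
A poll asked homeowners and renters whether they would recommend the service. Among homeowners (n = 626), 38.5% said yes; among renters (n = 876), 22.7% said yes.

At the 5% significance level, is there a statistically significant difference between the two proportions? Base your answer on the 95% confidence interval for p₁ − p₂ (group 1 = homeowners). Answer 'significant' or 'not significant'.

SE₁ = √(p̂₁(1−p̂₁)/n₁) = √(0.3850·0.6150/626) = 0.01945; SE₂ = √(0.2270·0.7730/876) = 0.01415.
Independent samples: SE of the difference = √(SE₁² + SE₂²) = √(0.0003783025 + 0.0002002225) = 0.02405.
z* for 95% confidence is 1.960, so the margin of error is 1.960 × 0.02405 = 0.04714.
Point estimate p̂₁ − p̂₂ = 0.3850 − 0.2270 = 0.1580.
0.1580 ± 0.04714 → (0.11086, 0.20514).
The interval (0.11086, 0.20514) does not contain 0, so the difference is significant.

significant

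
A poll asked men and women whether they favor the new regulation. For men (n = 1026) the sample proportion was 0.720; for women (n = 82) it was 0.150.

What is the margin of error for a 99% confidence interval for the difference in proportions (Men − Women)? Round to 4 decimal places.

0.1078

The two standard errors are √(0.7200×0.2800/1026) = 0.01402 and √(0.1500×0.8500/82) = 0.03943.
Because the samples are independent, SE_diff = √(0.01402² + 0.03943²) = 0.04185.
Using z* = 2.576 for 99%, ME = 2.576 × 0.04185 = 0.10781.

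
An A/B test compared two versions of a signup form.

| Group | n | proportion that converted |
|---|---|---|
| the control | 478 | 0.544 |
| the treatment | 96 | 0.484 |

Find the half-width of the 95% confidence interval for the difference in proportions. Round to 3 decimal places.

0.109

The two standard errors are √(0.5440×0.4560/478) = 0.02278 and √(0.4840×0.5160/96) = 0.05100.
Because the samples are independent, SE_diff = √(0.02278² + 0.05100²) = 0.05586.
Using z* = 1.960 for 95%, ME = 1.960 × 0.05586 = 0.10949.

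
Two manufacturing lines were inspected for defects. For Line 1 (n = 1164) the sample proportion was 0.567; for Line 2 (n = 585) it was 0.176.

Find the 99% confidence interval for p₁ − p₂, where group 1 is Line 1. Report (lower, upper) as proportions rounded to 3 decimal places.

(0.336, 0.446)

The two standard errors are √(0.5670×0.4330/1164) = 0.01452 and √(0.1760×0.8240/585) = 0.01574.
Because the samples are independent, SE_diff = √(0.01452² + 0.01574²) = 0.02141.
Using z* = 2.576 for 99%, ME = 2.576 × 0.02141 = 0.05515.
p̂₁ − p̂₂ = 0.3910; interval 0.3910 ± 0.05515 gives (0.336, 0.446).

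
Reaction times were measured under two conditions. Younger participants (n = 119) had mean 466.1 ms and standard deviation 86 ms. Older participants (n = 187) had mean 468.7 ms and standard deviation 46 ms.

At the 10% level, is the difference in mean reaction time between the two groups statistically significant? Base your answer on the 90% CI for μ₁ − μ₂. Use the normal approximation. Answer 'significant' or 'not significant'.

not significant

Per-group SEs: s₁/√n₁ = 86/√119 = 7.8836, s₂/√n₂ = 46/√187 = 3.3639.
Unpooled SE of the difference: √(62.15114896 + 11.31582321) = 8.5713.
Margin of error = z* · SE = 1.645 × 8.5713 = 14.0998.
x̄₁ − x̄₂ = 466.1 − 468.7 = -2.6000.
CI: -2.6000 ± 14.0998 = (-16.6998, 11.4998).
The interval (-16.6998, 11.4998) contains 0, so the difference is not significant.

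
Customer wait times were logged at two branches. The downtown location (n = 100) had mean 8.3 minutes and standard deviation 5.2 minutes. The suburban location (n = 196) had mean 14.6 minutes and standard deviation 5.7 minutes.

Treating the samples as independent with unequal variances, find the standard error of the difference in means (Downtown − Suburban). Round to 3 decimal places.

0.660

SE₁ = s₁/√n₁ = 5.2/√100 = 0.5200; SE₂ = 5.7/√196 = 0.4071.
Independent samples, unequal variances: SE_diff = √(SE₁² + SE₂²) = √(0.2704 + 0.16573041) = 0.6604.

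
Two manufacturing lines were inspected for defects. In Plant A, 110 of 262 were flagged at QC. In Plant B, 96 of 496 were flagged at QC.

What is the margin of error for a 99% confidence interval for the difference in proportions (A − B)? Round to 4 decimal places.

0.0909

p̂₁ = 110/262 = 0.4198 and p̂₂ = 96/496 = 0.1935.
SE₁ = √(p̂₁(1−p̂₁)/n₁) = √(0.4198·0.5802/262) = 0.03049; SE₂ = √(0.1935·0.8065/496) = 0.01774.
Independent samples: SE of the difference = √(SE₁² + SE₂²) = √(0.0009296401 + 0.0003147076) = 0.03528.
z* for 99% confidence is 2.576, so the margin of error is 2.576 × 0.03528 = 0.09088.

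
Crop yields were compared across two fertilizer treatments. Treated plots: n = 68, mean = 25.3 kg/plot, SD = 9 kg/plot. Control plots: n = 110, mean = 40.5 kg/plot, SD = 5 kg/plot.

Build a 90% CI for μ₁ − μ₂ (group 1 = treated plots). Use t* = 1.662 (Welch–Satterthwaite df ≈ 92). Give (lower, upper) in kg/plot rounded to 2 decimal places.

(-17.18, -13.22)

Per-group SEs: s₁/√n₁ = 9/√68 = 1.0914, s₂/√n₂ = 5/√110 = 0.4767.
Unpooled SE of the difference: √(1.19115396 + 0.22724289) = 1.1910.
Margin of error = t* · SE = 1.662 × 1.1910 = 1.9794.
x̄₁ − x̄₂ = 25.3 − 40.5 = -15.2000.
CI: -15.2000 ± 1.9794 = (-17.18, -13.22).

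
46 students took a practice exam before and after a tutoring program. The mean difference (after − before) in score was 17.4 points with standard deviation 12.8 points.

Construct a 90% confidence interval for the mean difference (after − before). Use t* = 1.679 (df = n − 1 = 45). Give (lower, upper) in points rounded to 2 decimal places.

Paired design: SE = s_d/√n = 12.8/√46 = 1.8873.
t* = 1.679; margin of error = 1.679 × 1.8873 = 3.1688.
17.4 ± 3.1688 → (14.23, 20.57).

(14.23, 20.57)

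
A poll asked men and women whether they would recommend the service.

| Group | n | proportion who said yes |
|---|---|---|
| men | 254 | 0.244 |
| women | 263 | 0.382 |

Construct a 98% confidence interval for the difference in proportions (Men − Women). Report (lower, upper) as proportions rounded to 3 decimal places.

Each SE is √(p̂(1−p̂)/n): √(0.2440·0.7560/254) = 0.02695 and √(0.3820·0.6180/263) = 0.02996.
SE(p̂₁ − p̂₂) = √(SE₁² + SE₂²) = √(0.0007263025 + 0.0008976016) = 0.04030, since the two samples are independent.
At 98% confidence z* = 2.326; margin = 2.326 × 0.04030 = 0.09374.
The difference is 0.2440 − 0.3820 = -0.1380, so the interval is -0.1380 ± 0.09374 = (-0.232, -0.044).

(-0.232, -0.044)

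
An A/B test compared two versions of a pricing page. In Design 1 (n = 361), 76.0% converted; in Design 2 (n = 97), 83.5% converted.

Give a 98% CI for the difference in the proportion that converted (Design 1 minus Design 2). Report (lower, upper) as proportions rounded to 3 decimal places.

SE₁ = √(p̂₁(1−p̂₁)/n₁) = √(0.7600·0.2400/361) = 0.02248; SE₂ = √(0.8350·0.1650/97) = 0.03769.
Independent samples: SE of the difference = √(SE₁² + SE₂²) = √(0.0005053504 + 0.0014205361) = 0.04388.
z* for 98% confidence is 2.326, so the margin of error is 2.326 × 0.04388 = 0.10206.
Point estimate p̂₁ − p̂₂ = 0.7600 − 0.8350 = -0.0750.
-0.0750 ± 0.10206 → (-0.177, 0.027).

(-0.177, 0.027)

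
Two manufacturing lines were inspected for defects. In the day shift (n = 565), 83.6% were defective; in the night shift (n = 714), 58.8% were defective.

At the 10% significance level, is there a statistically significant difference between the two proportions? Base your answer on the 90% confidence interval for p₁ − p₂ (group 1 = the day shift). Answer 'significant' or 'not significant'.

significant

The two standard errors are √(0.8360×0.1640/565) = 0.01558 and √(0.5880×0.4120/714) = 0.01842.
Because the samples are independent, SE_diff = √(0.01558² + 0.01842²) = 0.02413.
Using z* = 1.645 for 90%, ME = 1.645 × 0.02413 = 0.03969.
p̂₁ − p̂₂ = 0.2480; interval 0.2480 ± 0.03969 gives (0.20831, 0.28769).
The interval (0.20831, 0.28769) does not contain 0, so the difference is significant.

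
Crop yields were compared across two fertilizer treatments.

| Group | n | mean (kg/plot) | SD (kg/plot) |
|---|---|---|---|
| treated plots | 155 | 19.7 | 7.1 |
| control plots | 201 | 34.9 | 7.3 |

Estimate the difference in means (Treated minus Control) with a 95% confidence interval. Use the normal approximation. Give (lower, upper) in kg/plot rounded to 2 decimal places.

Standard errors of each mean: 7.1/√155 = 0.5703 and 7.3/√201 = 0.5149.
SE(x̄₁ − x̄₂) = √(0.5703² + 0.5149²) = 0.7684 for independent samples with unequal variances.
With z* = 1.960, the margin is 1.960 × 0.7684 = 1.5061.
x̄₁ − x̄₂ = 19.7 − 34.9 = -15.2000; the interval is -15.2000 ± 1.5061 = (-16.71, -13.69).

(-16.71, -13.69)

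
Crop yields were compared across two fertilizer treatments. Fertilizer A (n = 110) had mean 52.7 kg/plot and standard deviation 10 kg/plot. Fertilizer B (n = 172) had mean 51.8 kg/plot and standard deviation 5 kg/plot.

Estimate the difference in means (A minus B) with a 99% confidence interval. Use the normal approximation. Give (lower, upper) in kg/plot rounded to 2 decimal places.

(-1.75, 3.55)

SE₁ = s₁/√n₁ = 10/√110 = 0.9535; SE₂ = 5/√172 = 0.3812.
Independent samples, unequal variances: SE_diff = √(SE₁² + SE₂²) = √(0.90916225 + 0.14531344) = 1.0269.
z* = 2.576, so margin of error = 2.576 × 1.0269 = 2.6453.
Difference in means = 52.7 − 51.8 = 0.9000.
0.9000 ± 2.6453 → (-1.75, 3.55).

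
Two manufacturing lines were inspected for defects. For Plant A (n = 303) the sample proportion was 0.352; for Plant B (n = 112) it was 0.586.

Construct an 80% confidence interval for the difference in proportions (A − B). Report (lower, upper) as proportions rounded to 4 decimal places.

Each SE is √(p̂(1−p̂)/n): √(0.3520·0.6480/303) = 0.02744 and √(0.5860·0.4140/112) = 0.04654.
SE(p̂₁ − p̂₂) = √(SE₁² + SE₂²) = √(0.0007529536 + 0.0021659716) = 0.05403, since the two samples are independent.
At 80% confidence z* = 1.282; margin = 1.282 × 0.05403 = 0.06927.
The difference is 0.3520 − 0.5860 = -0.2340, so the interval is -0.2340 ± 0.06927 = (-0.3033, -0.1647).

(-0.3033, -0.1647)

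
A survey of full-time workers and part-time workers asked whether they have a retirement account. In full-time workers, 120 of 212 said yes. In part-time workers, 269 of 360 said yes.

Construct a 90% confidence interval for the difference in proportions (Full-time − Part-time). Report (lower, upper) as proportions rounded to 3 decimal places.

(-0.249, -0.114)

p̂₁ = 120/212 = 0.5660 and p̂₂ = 269/360 = 0.7472.
SE₁ = √(p̂₁(1−p̂₁)/n₁) = √(0.5660·0.4340/212) = 0.03404; SE₂ = √(0.7472·0.2528/360) = 0.02291.
Independent samples: SE of the difference = √(SE₁² + SE₂²) = √(0.0011587216 + 0.0005248681) = 0.04103.
z* for 90% confidence is 1.645, so the margin of error is 1.645 × 0.04103 = 0.06749.
Point estimate p̂₁ − p̂₂ = 0.5660 − 0.7472 = -0.1812.
-0.1812 ± 0.06749 → (-0.249, -0.114).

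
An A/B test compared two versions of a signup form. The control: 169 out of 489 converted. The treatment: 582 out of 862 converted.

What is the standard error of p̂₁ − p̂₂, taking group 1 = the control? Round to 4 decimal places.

Sample proportions: 169/489 = 0.3456, 582/862 = 0.6752.
Each SE is √(p̂(1−p̂)/n): √(0.3456·0.6544/489) = 0.02151 and √(0.6752·0.3248/862) = 0.01595.
SE(p̂₁ − p̂₂) = √(SE₁² + SE₂²) = √(0.0004626801 + 0.0002544025) = 0.02678, since the two samples are independent.

0.0268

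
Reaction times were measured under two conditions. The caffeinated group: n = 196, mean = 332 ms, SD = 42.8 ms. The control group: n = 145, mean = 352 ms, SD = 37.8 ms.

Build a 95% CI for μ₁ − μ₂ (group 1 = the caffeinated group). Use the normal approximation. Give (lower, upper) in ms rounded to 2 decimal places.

SE₁ = s₁/√n₁ = 42.8/√196 = 3.0571; SE₂ = 37.8/√145 = 3.1391.
Independent samples, unequal variances: SE_diff = √(SE₁² + SE₂²) = √(9.34586041 + 9.85394881) = 4.3818.
z* = 1.960, so margin of error = 1.960 × 4.3818 = 8.5883.
Difference in means = 332 − 352 = -20.0000.
-20.0000 ± 8.5883 → (-28.59, -11.41).

(-28.59, -11.41)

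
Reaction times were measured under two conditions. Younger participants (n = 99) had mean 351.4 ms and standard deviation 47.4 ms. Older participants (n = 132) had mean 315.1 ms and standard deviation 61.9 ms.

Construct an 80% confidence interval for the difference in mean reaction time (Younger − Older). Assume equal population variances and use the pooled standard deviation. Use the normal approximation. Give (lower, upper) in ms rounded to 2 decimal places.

Pooled variance s_p² = [98·47.4² + 131·61.9²] / (99+132−2) = 3153.3772, so s_p = 56.1549.
SE_diff = s_p·√(1/n₁ + 1/n₂) = 56.1549·√(1/99 + 1/132) = 7.4660.
z* = 1.282; margin = 1.282 × 7.4660 = 9.5714.
Difference = 351.4 − 315.1 = 36.3000.
36.3000 ± 9.5714 → (26.73, 45.87).

(26.73, 45.87)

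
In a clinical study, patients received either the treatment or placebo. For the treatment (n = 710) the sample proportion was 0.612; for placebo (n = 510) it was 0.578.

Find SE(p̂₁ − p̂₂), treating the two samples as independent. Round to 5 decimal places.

SE₁ = √(p̂₁(1−p̂₁)/n₁) = √(0.6120·0.3880/710) = 0.01829; SE₂ = √(0.5780·0.4220/510) = 0.02187.
Independent samples: SE of the difference = √(SE₁² + SE₂²) = √(0.0003345241 + 0.0004782969) = 0.02851.

0.02851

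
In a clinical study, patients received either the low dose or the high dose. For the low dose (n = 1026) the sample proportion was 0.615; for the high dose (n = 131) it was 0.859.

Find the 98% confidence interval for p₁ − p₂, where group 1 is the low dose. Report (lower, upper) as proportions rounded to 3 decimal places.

(-0.323, -0.165)

The two standard errors are √(0.6150×0.3850/1026) = 0.01519 and √(0.8590×0.1410/131) = 0.03041.
Because the samples are independent, SE_diff = √(0.01519² + 0.03041²) = 0.03399.
Using z* = 2.326 for 98%, ME = 2.326 × 0.03399 = 0.07906.
p̂₁ − p̂₂ = -0.2440; interval -0.2440 ± 0.07906 gives (-0.323, -0.165).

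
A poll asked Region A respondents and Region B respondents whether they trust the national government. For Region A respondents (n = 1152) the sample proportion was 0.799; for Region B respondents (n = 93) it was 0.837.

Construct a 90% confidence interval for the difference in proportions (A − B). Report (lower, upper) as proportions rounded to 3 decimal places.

(-0.104, 0.028)

The two standard errors are √(0.7990×0.2010/1152) = 0.01181 and √(0.8370×0.1630/93) = 0.03830.
Because the samples are independent, SE_diff = √(0.01181² + 0.03830²) = 0.04008.
Using z* = 1.645 for 90%, ME = 1.645 × 0.04008 = 0.06593.
p̂₁ − p̂₂ = -0.0380; interval -0.0380 ± 0.06593 gives (-0.104, 0.028).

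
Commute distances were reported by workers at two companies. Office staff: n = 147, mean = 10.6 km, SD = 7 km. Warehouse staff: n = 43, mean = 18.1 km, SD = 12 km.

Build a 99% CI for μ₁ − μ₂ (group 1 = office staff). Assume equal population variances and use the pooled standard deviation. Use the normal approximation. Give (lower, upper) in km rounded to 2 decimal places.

s_p = √[((n₁−1)s₁² + (n₂−1)s₂²)/(n₁+n₂−2)] = √[(146·7² + 42·12²)/188] = 8.3799.
SE = 8.3799·√(1/147 + 1/43) = 1.4529.
With z* = 2.576, margin = 2.576 × 1.4529 = 3.7427.
x̄₁ − x̄₂ = 10.6 − 18.1 = -7.5000; interval -7.5000 ± 3.7427 = (-11.24, -3.76).

(-11.24, -3.76)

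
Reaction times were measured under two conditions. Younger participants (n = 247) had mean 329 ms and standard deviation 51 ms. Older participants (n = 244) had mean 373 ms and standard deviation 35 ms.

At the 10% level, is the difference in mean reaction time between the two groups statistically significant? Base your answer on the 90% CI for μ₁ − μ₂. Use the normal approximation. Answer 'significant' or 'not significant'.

SE₁ = s₁/√n₁ = 51/√247 = 3.2451; SE₂ = 35/√244 = 2.2406.
Independent samples, unequal variances: SE_diff = √(SE₁² + SE₂²) = √(10.53067401 + 5.02028836) = 3.9435.
z* = 1.645, so margin of error = 1.645 × 3.9435 = 6.4871.
Difference in means = 329 − 373 = -44.0000.
-44.0000 ± 6.4871 → (-50.4871, -37.5129).
The interval (-50.4871, -37.5129) does not contain 0, so the difference is significant.

significant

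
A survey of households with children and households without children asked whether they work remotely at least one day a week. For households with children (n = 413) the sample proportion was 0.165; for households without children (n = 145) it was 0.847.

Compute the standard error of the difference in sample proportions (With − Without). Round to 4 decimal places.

0.0350

Each SE is √(p̂(1−p̂)/n): √(0.1650·0.8350/413) = 0.01826 and √(0.8470·0.1530/145) = 0.02990.
SE(p̂₁ − p̂₂) = √(SE₁² + SE₂²) = √(0.0003334276 + 0.00089401) = 0.03503, since the two samples are independent.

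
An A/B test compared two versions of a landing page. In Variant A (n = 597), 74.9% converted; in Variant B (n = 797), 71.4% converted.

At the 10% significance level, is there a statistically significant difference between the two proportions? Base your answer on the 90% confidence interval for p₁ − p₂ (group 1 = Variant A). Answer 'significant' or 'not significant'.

not significant

Each SE is √(p̂(1−p̂)/n): √(0.7490·0.2510/597) = 0.01775 and √(0.7140·0.2860/797) = 0.01601.
SE(p̂₁ − p̂₂) = √(SE₁² + SE₂²) = √(0.0003150625 + 0.0002563201) = 0.02390, since the two samples are independent.
At 90% confidence z* = 1.645; margin = 1.645 × 0.02390 = 0.03932.
The difference is 0.7490 − 0.7140 = 0.0350, so the interval is 0.0350 ± 0.03932 = (-0.00432, 0.07432).
The interval (-0.00432, 0.07432) contains 0, so the difference is not significant.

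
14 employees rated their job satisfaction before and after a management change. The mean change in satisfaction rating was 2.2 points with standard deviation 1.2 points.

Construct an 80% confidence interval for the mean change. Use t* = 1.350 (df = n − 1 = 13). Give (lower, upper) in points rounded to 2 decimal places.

This is a matched-pairs design, so SE = s_d/√n = 1.2/√14 = 0.3207.
Margin = 1.350 × 0.3207 = 0.4329; the interval is 2.2 ± 0.4329 = (1.77, 2.63).

(1.77, 2.63)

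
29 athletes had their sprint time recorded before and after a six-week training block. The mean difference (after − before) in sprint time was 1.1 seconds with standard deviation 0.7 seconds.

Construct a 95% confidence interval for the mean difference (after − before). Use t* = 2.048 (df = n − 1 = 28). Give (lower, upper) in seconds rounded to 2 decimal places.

(0.83, 1.37)

This is a matched-pairs design, so SE = s_d/√n = 0.7/√29 = 0.1300.
Margin = 2.048 × 0.1300 = 0.2662; the interval is 1.1 ± 0.2662 = (0.83, 1.37).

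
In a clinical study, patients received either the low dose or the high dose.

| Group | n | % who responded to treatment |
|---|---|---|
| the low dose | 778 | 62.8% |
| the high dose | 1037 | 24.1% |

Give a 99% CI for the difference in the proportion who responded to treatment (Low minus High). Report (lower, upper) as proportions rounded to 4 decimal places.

(0.3308, 0.4432)

The two standard errors are √(0.6280×0.3720/778) = 0.01733 and √(0.2410×0.7590/1037) = 0.01328.
Because the samples are independent, SE_diff = √(0.01733² + 0.01328²) = 0.02183.
Using z* = 2.576 for 99%, ME = 2.576 × 0.02183 = 0.05623.
p̂₁ − p̂₂ = 0.3870; interval 0.3870 ± 0.05623 gives (0.3308, 0.4432).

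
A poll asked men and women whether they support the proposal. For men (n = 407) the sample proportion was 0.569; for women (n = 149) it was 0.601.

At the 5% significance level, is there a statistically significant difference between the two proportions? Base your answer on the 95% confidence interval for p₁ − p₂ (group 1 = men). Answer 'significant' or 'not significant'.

The two standard errors are √(0.5690×0.4310/407) = 0.02455 and √(0.6010×0.3990/149) = 0.04012.
Because the samples are independent, SE_diff = √(0.02455² + 0.04012²) = 0.04704.
Using z* = 1.960 for 95%, ME = 1.960 × 0.04704 = 0.09220.
p̂₁ − p̂₂ = -0.0320; interval -0.0320 ± 0.09220 gives (-0.12420, 0.06020).
The interval (-0.12420, 0.06020) contains 0, so the difference is not significant.

not significant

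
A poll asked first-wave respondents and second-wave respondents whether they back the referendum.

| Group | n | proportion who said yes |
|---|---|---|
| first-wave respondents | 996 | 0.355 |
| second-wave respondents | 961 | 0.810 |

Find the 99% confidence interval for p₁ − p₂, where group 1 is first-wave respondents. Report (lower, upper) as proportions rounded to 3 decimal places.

(-0.506, -0.404)

SE₁ = √(p̂₁(1−p̂₁)/n₁) = √(0.3550·0.6450/996) = 0.01516; SE₂ = √(0.8100·0.1900/961) = 0.01265.
Independent samples: SE of the difference = √(SE₁² + SE₂²) = √(0.0002298256 + 0.0001600225) = 0.01974.
z* for 99% confidence is 2.576, so the margin of error is 2.576 × 0.01974 = 0.05085.
Point estimate p̂₁ − p̂₂ = 0.3550 − 0.8100 = -0.4550.
-0.4550 ± 0.05085 → (-0.506, -0.404).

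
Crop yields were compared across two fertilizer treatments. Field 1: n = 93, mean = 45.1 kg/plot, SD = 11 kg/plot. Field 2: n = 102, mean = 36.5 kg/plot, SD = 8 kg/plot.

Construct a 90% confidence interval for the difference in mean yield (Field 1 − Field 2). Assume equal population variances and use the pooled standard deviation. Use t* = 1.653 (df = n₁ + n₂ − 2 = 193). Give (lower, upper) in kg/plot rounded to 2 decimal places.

Pooled variance s_p² = [92·11² + 101·8²] / (93+102−2) = 91.1710, so s_p = 9.5484.
SE_diff = s_p·√(1/n₁ + 1/n₂) = 9.5484·√(1/93 + 1/102) = 1.3690.
t* = 1.653; margin = 1.653 × 1.3690 = 2.2630.
Difference = 45.1 − 36.5 = 8.6000.
8.6000 ± 2.2630 → (6.34, 10.86).

(6.34, 10.86)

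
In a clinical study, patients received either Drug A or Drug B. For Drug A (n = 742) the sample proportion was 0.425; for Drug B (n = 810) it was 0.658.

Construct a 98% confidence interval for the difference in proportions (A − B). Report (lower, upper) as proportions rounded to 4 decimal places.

SE₁ = √(p̂₁(1−p̂₁)/n₁) = √(0.4250·0.5750/742) = 0.01815; SE₂ = √(0.6580·0.3420/810) = 0.01667.
Independent samples: SE of the difference = √(SE₁² + SE₂²) = √(0.0003294225 + 0.0002778889) = 0.02464.
z* for 98% confidence is 2.326, so the margin of error is 2.326 × 0.02464 = 0.05731.
Point estimate p̂₁ − p̂₂ = 0.4250 − 0.6580 = -0.2330.
-0.2330 ± 0.05731 → (-0.2903, -0.1757).

(-0.2903, -0.1757)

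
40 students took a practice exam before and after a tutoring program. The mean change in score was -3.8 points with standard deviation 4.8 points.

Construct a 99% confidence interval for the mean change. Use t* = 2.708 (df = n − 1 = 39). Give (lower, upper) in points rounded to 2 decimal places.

(-5.86, -1.74)

This is a matched-pairs design, so SE = s_d/√n = 4.8/√40 = 0.7589.
Margin = 2.708 × 0.7589 = 2.0551; the interval is -3.8 ± 2.0551 = (-5.86, -1.74).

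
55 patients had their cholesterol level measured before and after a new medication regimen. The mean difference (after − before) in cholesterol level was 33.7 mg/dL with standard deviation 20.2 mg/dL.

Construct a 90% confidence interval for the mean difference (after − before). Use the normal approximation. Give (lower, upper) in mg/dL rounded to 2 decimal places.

This is a matched-pairs design, so SE = s_d/√n = 20.2/√55 = 2.7238.
Margin = 1.645 × 2.7238 = 4.4807; the interval is 33.7 ± 4.4807 = (29.22, 38.18).

(29.22, 38.18)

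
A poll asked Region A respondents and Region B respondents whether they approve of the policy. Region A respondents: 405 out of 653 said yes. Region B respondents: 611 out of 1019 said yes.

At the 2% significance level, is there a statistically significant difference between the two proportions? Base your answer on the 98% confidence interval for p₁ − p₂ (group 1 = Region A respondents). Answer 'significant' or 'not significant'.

Sample proportions: 405/653 = 0.6202, 611/1019 = 0.5996.
Each SE is √(p̂(1−p̂)/n): √(0.6202·0.3798/653) = 0.01899 and √(0.5996·0.4004/1019) = 0.01535.
SE(p̂₁ − p̂₂) = √(SE₁² + SE₂²) = √(0.0003606201 + 0.0002356225) = 0.02442, since the two samples are independent.
At 98% confidence z* = 2.326; margin = 2.326 × 0.02442 = 0.05680.
The difference is 0.6202 − 0.5996 = 0.0206, so the interval is 0.0206 ± 0.05680 = (-0.03620, 0.07740).
The interval (-0.03620, 0.07740) contains 0, so the difference is not significant.

not significant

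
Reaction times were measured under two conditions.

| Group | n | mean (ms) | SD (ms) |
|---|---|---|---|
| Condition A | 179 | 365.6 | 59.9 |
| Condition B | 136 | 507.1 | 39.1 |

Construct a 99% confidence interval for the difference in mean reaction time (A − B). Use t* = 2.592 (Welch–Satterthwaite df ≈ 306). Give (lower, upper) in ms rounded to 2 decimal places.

Per-group SEs: s₁/√n₁ = 59.9/√179 = 4.4771, s₂/√n₂ = 39.1/√136 = 3.3528.
Unpooled SE of the difference: √(20.04442441 + 11.24126784) = 5.5934.
Margin of error = t* · SE = 2.592 × 5.5934 = 14.4981.
x̄₁ − x̄₂ = 365.6 − 507.1 = -141.5000.
CI: -141.5000 ± 14.4981 = (-156.00, -127.00).

(-156.00, -127.00)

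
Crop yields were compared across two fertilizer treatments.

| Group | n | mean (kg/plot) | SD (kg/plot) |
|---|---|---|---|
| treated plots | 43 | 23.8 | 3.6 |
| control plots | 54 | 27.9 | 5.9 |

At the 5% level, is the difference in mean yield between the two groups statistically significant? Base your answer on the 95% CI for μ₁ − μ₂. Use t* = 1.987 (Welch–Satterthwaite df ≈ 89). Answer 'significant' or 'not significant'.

significant

Per-group SEs: s₁/√n₁ = 3.6/√43 = 0.5490, s₂/√n₂ = 5.9/√54 = 0.8029.
Unpooled SE of the difference: √(0.301401 + 0.64464841) = 0.9727.
Margin of error = t* · SE = 1.987 × 0.9727 = 1.9328.
x̄₁ − x̄₂ = 23.8 − 27.9 = -4.1000.
CI: -4.1000 ± 1.9328 = (-6.0328, -2.1672).
The interval (-6.0328, -2.1672) does not contain 0, so the difference is significant.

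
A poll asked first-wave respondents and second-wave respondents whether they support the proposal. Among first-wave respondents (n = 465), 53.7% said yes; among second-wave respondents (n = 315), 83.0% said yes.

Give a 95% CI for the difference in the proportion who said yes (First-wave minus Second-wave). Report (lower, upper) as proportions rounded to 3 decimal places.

(-0.354, -0.232)

Each SE is √(p̂(1−p̂)/n): √(0.5370·0.4630/465) = 0.02312 and √(0.8300·0.1700/315) = 0.02116.
SE(p̂₁ − p̂₂) = √(SE₁² + SE₂²) = √(0.0005345344 + 0.0004477456) = 0.03134, since the two samples are independent.
At 95% confidence z* = 1.960; margin = 1.960 × 0.03134 = 0.06143.
The difference is 0.5370 − 0.8300 = -0.2930, so the interval is -0.2930 ± 0.06143 = (-0.354, -0.232).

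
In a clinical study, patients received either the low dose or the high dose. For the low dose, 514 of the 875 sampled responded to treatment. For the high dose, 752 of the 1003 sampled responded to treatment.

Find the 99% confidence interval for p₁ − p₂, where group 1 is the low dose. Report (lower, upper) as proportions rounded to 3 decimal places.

(-0.218, -0.107)

First, p̂₁ = 514/875 = 0.5874; p̂₂ = 752/1003 = 0.7498.
The two standard errors are √(0.5874×0.4126/875) = 0.01664 and √(0.7498×0.2502/1003) = 0.01368.
Because the samples are independent, SE_diff = √(0.01664² + 0.01368²) = 0.02154.
Using z* = 2.576 for 99%, ME = 2.576 × 0.02154 = 0.05549.
p̂₁ − p̂₂ = -0.1624; interval -0.1624 ± 0.05549 gives (-0.218, -0.107).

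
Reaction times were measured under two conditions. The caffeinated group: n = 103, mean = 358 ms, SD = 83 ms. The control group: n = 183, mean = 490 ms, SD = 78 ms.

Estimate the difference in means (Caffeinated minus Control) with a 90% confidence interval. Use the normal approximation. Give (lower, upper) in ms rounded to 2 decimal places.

Standard errors of each mean: 83/√103 = 8.1782 and 78/√183 = 5.7659.
SE(x̄₁ − x̄₂) = √(8.1782² + 5.7659²) = 10.0064 for independent samples with unequal variances.
With z* = 1.645, the margin is 1.645 × 10.0064 = 16.4605.
x̄₁ − x̄₂ = 358 − 490 = -132.0000; the interval is -132.0000 ± 16.4605 = (-148.46, -115.54).

(-148.46, -115.54)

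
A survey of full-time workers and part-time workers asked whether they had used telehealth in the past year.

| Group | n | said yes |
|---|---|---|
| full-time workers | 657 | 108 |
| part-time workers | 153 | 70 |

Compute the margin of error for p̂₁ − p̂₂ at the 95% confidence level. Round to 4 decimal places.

0.0839

Sample proportions: 108/657 = 0.1644, 70/153 = 0.4575.
Each SE is √(p̂(1−p̂)/n): √(0.1644·0.8356/657) = 0.01446 and √(0.4575·0.5425/153) = 0.04028.
SE(p̂₁ − p̂₂) = √(SE₁² + SE₂²) = √(0.0002090916 + 0.0016224784) = 0.04280, since the two samples are independent.
At 95% confidence z* = 1.960; margin = 1.960 × 0.04280 = 0.08389.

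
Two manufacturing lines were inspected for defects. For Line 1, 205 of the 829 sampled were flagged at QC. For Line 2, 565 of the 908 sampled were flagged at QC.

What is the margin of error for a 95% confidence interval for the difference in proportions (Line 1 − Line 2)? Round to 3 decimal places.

0.043

First, p̂₁ = 205/829 = 0.2473; p̂₂ = 565/908 = 0.6222.
The two standard errors are √(0.2473×0.7527/829) = 0.01498 and √(0.6222×0.3778/908) = 0.01609.
Because the samples are independent, SE_diff = √(0.01498² + 0.01609²) = 0.02198.
Using z* = 1.960 for 95%, ME = 1.960 × 0.02198 = 0.04308.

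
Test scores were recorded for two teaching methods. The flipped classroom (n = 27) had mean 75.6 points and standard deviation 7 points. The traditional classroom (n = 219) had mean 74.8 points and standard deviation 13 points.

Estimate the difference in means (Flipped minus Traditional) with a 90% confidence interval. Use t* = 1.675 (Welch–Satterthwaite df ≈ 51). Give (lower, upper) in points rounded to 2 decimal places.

Per-group SEs: s₁/√n₁ = 7/√27 = 1.3472, s₂/√n₂ = 13/√219 = 0.8785.
Unpooled SE of the difference: √(1.81494784 + 0.77176225) = 1.6083.
Margin of error = t* · SE = 1.675 × 1.6083 = 2.6939.
x̄₁ − x̄₂ = 75.6 − 74.8 = 0.8000.
CI: 0.8000 ± 2.6939 = (-1.89, 3.49).

(-1.89, 3.49)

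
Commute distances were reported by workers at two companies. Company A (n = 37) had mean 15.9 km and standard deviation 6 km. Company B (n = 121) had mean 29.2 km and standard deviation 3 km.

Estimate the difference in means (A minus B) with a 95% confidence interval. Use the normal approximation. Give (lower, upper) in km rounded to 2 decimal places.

(-15.31, -11.29)

Standard errors of each mean: 6/√37 = 0.9864 and 3/√121 = 0.2727.
SE(x̄₁ − x̄₂) = √(0.9864² + 0.2727²) = 1.0234 for independent samples with unequal variances.
With z* = 1.960, the margin is 1.960 × 1.0234 = 2.0059.
x̄₁ − x̄₂ = 15.9 − 29.2 = -13.3000; the interval is -13.3000 ± 2.0059 = (-15.31, -11.29).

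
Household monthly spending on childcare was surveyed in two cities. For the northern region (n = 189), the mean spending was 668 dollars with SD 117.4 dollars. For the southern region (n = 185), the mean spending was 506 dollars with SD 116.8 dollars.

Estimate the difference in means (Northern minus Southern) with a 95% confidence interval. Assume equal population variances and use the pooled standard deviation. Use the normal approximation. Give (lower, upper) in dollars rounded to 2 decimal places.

Pooled variance s_p² = [188·117.4² + 184·116.8²] / (189+185−2) = 13713.2555, so s_p = 117.1036.
SE_diff = s_p·√(1/n₁ + 1/n₂) = 117.1036·√(1/189 + 1/185) = 12.1113.
z* = 1.960; margin = 1.960 × 12.1113 = 23.7381.
Difference = 668 − 506 = 162.0000.
162.0000 ± 23.7381 → (138.26, 185.74).

(138.26, 185.74)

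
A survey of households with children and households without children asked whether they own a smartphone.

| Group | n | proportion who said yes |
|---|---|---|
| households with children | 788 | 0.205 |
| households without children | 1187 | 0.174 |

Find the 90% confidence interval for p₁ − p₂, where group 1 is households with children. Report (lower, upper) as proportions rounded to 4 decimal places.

(0.0012, 0.0608)

Each SE is √(p̂(1−p̂)/n): √(0.2050·0.7950/788) = 0.01438 and √(0.1740·0.8260/1187) = 0.01100.
SE(p̂₁ − p̂₂) = √(SE₁² + SE₂²) = √(0.0002067844 + 0.000121) = 0.01810, since the two samples are independent.
At 90% confidence z* = 1.645; margin = 1.645 × 0.01810 = 0.02977.
The difference is 0.2050 − 0.1740 = 0.0310, so the interval is 0.0310 ± 0.02977 = (0.0012, 0.0608).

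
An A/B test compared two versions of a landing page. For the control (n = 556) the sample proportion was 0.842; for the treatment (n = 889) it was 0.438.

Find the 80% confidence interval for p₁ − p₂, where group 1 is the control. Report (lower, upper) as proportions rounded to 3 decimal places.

SE₁ = √(p̂₁(1−p̂₁)/n₁) = √(0.8420·0.1580/556) = 0.01547; SE₂ = √(0.4380·0.5620/889) = 0.01664.
Independent samples: SE of the difference = √(SE₁² + SE₂²) = √(0.0002393209 + 0.0002768896) = 0.02272.
z* for 80% confidence is 1.282, so the margin of error is 1.282 × 0.02272 = 0.02913.
Point estimate p̂₁ − p̂₂ = 0.8420 − 0.4380 = 0.4040.
0.4040 ± 0.02913 → (0.375, 0.433).

(0.375, 0.433)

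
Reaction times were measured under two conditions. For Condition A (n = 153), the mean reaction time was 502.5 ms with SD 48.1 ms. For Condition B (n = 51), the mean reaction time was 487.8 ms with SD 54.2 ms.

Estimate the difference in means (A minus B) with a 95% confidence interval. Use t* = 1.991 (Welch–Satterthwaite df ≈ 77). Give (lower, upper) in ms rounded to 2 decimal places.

Per-group SEs: s₁/√n₁ = 48.1/√153 = 3.8887, s₂/√n₂ = 54.2/√51 = 7.5895.
Unpooled SE of the difference: √(15.12198769 + 57.60051025) = 8.5277.
Margin of error = t* · SE = 1.991 × 8.5277 = 16.9787.
x̄₁ − x̄₂ = 502.5 − 487.8 = 14.7000.
CI: 14.7000 ± 16.9787 = (-2.28, 31.68).

(-2.28, 31.68)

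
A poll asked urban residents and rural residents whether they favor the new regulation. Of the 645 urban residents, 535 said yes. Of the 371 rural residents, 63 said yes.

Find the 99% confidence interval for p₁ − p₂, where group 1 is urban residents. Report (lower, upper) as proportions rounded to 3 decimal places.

p̂₁ = 535/645 = 0.8295 and p̂₂ = 63/371 = 0.1698.
SE₁ = √(p̂₁(1−p̂₁)/n₁) = √(0.8295·0.1705/645) = 0.01481; SE₂ = √(0.1698·0.8302/371) = 0.01949.
Independent samples: SE of the difference = √(SE₁² + SE₂²) = √(0.0002193361 + 0.0003798601) = 0.02448.
z* for 99% confidence is 2.576, so the margin of error is 2.576 × 0.02448 = 0.06306.
Point estimate p̂₁ − p̂₂ = 0.8295 − 0.1698 = 0.6597.
0.6597 ± 0.06306 → (0.597, 0.723).

(0.597, 0.723)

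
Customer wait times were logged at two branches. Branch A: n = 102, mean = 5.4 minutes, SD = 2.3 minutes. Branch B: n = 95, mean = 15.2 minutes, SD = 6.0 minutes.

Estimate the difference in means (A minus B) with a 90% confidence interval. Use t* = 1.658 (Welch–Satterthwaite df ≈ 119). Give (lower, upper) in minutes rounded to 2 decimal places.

(-10.89, -8.71)

SE₁ = s₁/√n₁ = 2.3/√102 = 0.2277; SE₂ = 6.0/√95 = 0.6156.
Independent samples, unequal variances: SE_diff = √(SE₁² + SE₂²) = √(0.05184729 + 0.37896336) = 0.6564.
t* = 1.658, so margin of error = 1.658 × 0.6564 = 1.0883.
Difference in means = 5.4 − 15.2 = -9.8000.
-9.8000 ± 1.0883 → (-10.89, -8.71).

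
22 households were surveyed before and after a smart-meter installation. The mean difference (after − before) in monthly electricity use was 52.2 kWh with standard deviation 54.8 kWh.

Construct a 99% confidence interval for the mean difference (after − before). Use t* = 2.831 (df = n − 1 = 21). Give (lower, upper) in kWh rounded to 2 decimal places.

(19.12, 85.28)

This is a matched-pairs design, so SE = s_d/√n = 54.8/√22 = 11.6834.
Margin = 2.831 × 11.6834 = 33.0757; the interval is 52.2 ± 33.0757 = (19.12, 85.28).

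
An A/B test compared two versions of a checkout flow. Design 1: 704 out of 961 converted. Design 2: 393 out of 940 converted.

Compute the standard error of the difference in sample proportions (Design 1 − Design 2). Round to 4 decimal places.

0.0215

First, p̂₁ = 704/961 = 0.7326; p̂₂ = 393/940 = 0.4181.
The two standard errors are √(0.7326×0.2674/961) = 0.01428 and √(0.4181×0.5819/940) = 0.01609.
Because the samples are independent, SE_diff = √(0.01428² + 0.01609²) = 0.02151.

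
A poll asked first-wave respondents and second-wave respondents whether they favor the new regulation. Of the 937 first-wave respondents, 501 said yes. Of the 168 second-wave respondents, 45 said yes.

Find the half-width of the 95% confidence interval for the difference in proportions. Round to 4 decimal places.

First, p̂₁ = 501/937 = 0.5347; p̂₂ = 45/168 = 0.2679.
The two standard errors are √(0.5347×0.4653/937) = 0.01629 and √(0.2679×0.7321/168) = 0.03417.
Because the samples are independent, SE_diff = √(0.01629² + 0.03417²) = 0.03785.
Using z* = 1.960 for 95%, ME = 1.960 × 0.03785 = 0.07419.

0.0742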